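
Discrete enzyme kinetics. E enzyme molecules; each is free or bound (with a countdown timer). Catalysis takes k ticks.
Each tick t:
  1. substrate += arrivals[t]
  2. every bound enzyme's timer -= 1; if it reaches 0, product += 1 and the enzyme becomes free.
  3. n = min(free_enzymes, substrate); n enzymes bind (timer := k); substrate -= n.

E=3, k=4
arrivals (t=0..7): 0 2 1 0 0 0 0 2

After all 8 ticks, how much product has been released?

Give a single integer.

t=0: arr=0 -> substrate=0 bound=0 product=0
t=1: arr=2 -> substrate=0 bound=2 product=0
t=2: arr=1 -> substrate=0 bound=3 product=0
t=3: arr=0 -> substrate=0 bound=3 product=0
t=4: arr=0 -> substrate=0 bound=3 product=0
t=5: arr=0 -> substrate=0 bound=1 product=2
t=6: arr=0 -> substrate=0 bound=0 product=3
t=7: arr=2 -> substrate=0 bound=2 product=3

Answer: 3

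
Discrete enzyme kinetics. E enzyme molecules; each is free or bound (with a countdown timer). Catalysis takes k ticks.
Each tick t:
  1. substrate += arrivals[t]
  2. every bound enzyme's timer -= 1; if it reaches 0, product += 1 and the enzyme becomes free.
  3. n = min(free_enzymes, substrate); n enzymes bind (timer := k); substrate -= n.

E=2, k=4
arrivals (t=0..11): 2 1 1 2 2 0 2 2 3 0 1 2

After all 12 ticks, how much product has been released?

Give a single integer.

t=0: arr=2 -> substrate=0 bound=2 product=0
t=1: arr=1 -> substrate=1 bound=2 product=0
t=2: arr=1 -> substrate=2 bound=2 product=0
t=3: arr=2 -> substrate=4 bound=2 product=0
t=4: arr=2 -> substrate=4 bound=2 product=2
t=5: arr=0 -> substrate=4 bound=2 product=2
t=6: arr=2 -> substrate=6 bound=2 product=2
t=7: arr=2 -> substrate=8 bound=2 product=2
t=8: arr=3 -> substrate=9 bound=2 product=4
t=9: arr=0 -> substrate=9 bound=2 product=4
t=10: arr=1 -> substrate=10 bound=2 product=4
t=11: arr=2 -> substrate=12 bound=2 product=4

Answer: 4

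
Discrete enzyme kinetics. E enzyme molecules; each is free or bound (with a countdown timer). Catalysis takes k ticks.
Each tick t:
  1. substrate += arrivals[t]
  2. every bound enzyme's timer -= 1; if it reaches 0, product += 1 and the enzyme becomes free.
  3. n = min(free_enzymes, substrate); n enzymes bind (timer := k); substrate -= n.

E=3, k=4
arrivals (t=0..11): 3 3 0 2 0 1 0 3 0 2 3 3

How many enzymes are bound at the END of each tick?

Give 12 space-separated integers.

t=0: arr=3 -> substrate=0 bound=3 product=0
t=1: arr=3 -> substrate=3 bound=3 product=0
t=2: arr=0 -> substrate=3 bound=3 product=0
t=3: arr=2 -> substrate=5 bound=3 product=0
t=4: arr=0 -> substrate=2 bound=3 product=3
t=5: arr=1 -> substrate=3 bound=3 product=3
t=6: arr=0 -> substrate=3 bound=3 product=3
t=7: arr=3 -> substrate=6 bound=3 product=3
t=8: arr=0 -> substrate=3 bound=3 product=6
t=9: arr=2 -> substrate=5 bound=3 product=6
t=10: arr=3 -> substrate=8 bound=3 product=6
t=11: arr=3 -> substrate=11 bound=3 product=6

Answer: 3 3 3 3 3 3 3 3 3 3 3 3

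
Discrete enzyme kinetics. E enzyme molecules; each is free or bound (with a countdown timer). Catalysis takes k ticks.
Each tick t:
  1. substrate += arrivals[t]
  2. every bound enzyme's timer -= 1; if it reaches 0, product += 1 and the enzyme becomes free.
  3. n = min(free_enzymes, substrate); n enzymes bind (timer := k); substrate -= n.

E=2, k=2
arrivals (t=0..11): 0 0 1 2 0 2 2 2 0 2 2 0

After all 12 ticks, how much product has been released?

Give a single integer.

t=0: arr=0 -> substrate=0 bound=0 product=0
t=1: arr=0 -> substrate=0 bound=0 product=0
t=2: arr=1 -> substrate=0 bound=1 product=0
t=3: arr=2 -> substrate=1 bound=2 product=0
t=4: arr=0 -> substrate=0 bound=2 product=1
t=5: arr=2 -> substrate=1 bound=2 product=2
t=6: arr=2 -> substrate=2 bound=2 product=3
t=7: arr=2 -> substrate=3 bound=2 product=4
t=8: arr=0 -> substrate=2 bound=2 product=5
t=9: arr=2 -> substrate=3 bound=2 product=6
t=10: arr=2 -> substrate=4 bound=2 product=7
t=11: arr=0 -> substrate=3 bound=2 product=8

Answer: 8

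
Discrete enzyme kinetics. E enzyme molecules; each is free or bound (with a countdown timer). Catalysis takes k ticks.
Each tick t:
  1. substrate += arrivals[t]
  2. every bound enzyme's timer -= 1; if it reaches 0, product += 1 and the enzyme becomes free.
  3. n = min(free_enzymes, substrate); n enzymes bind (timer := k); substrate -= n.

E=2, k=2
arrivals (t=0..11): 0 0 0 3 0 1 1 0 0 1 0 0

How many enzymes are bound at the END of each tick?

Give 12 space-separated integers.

t=0: arr=0 -> substrate=0 bound=0 product=0
t=1: arr=0 -> substrate=0 bound=0 product=0
t=2: arr=0 -> substrate=0 bound=0 product=0
t=3: arr=3 -> substrate=1 bound=2 product=0
t=4: arr=0 -> substrate=1 bound=2 product=0
t=5: arr=1 -> substrate=0 bound=2 product=2
t=6: arr=1 -> substrate=1 bound=2 product=2
t=7: arr=0 -> substrate=0 bound=1 product=4
t=8: arr=0 -> substrate=0 bound=1 product=4
t=9: arr=1 -> substrate=0 bound=1 product=5
t=10: arr=0 -> substrate=0 bound=1 product=5
t=11: arr=0 -> substrate=0 bound=0 product=6

Answer: 0 0 0 2 2 2 2 1 1 1 1 0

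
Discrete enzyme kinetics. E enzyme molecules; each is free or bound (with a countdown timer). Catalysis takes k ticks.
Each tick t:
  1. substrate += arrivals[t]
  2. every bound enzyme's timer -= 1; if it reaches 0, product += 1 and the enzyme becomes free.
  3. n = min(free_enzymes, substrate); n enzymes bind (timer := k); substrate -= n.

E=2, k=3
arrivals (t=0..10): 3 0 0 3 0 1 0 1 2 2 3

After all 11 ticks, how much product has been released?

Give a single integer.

Answer: 6

Derivation:
t=0: arr=3 -> substrate=1 bound=2 product=0
t=1: arr=0 -> substrate=1 bound=2 product=0
t=2: arr=0 -> substrate=1 bound=2 product=0
t=3: arr=3 -> substrate=2 bound=2 product=2
t=4: arr=0 -> substrate=2 bound=2 product=2
t=5: arr=1 -> substrate=3 bound=2 product=2
t=6: arr=0 -> substrate=1 bound=2 product=4
t=7: arr=1 -> substrate=2 bound=2 product=4
t=8: arr=2 -> substrate=4 bound=2 product=4
t=9: arr=2 -> substrate=4 bound=2 product=6
t=10: arr=3 -> substrate=7 bound=2 product=6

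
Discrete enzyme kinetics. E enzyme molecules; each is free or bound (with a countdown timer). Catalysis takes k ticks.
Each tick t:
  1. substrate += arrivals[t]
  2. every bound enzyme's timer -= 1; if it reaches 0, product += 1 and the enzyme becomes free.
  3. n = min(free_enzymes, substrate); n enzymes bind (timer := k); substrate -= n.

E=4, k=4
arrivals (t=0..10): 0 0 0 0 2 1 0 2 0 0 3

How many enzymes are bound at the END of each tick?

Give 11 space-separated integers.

Answer: 0 0 0 0 2 3 3 4 3 2 4

Derivation:
t=0: arr=0 -> substrate=0 bound=0 product=0
t=1: arr=0 -> substrate=0 bound=0 product=0
t=2: arr=0 -> substrate=0 bound=0 product=0
t=3: arr=0 -> substrate=0 bound=0 product=0
t=4: arr=2 -> substrate=0 bound=2 product=0
t=5: arr=1 -> substrate=0 bound=3 product=0
t=6: arr=0 -> substrate=0 bound=3 product=0
t=7: arr=2 -> substrate=1 bound=4 product=0
t=8: arr=0 -> substrate=0 bound=3 product=2
t=9: arr=0 -> substrate=0 bound=2 product=3
t=10: arr=3 -> substrate=1 bound=4 product=3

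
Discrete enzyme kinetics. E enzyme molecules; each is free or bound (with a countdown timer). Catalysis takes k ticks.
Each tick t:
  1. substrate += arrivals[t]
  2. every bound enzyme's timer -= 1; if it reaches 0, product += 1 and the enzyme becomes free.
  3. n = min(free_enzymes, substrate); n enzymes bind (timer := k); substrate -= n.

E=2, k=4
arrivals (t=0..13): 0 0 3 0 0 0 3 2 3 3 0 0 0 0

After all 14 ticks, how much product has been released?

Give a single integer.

Answer: 4

Derivation:
t=0: arr=0 -> substrate=0 bound=0 product=0
t=1: arr=0 -> substrate=0 bound=0 product=0
t=2: arr=3 -> substrate=1 bound=2 product=0
t=3: arr=0 -> substrate=1 bound=2 product=0
t=4: arr=0 -> substrate=1 bound=2 product=0
t=5: arr=0 -> substrate=1 bound=2 product=0
t=6: arr=3 -> substrate=2 bound=2 product=2
t=7: arr=2 -> substrate=4 bound=2 product=2
t=8: arr=3 -> substrate=7 bound=2 product=2
t=9: arr=3 -> substrate=10 bound=2 product=2
t=10: arr=0 -> substrate=8 bound=2 product=4
t=11: arr=0 -> substrate=8 bound=2 product=4
t=12: arr=0 -> substrate=8 bound=2 product=4
t=13: arr=0 -> substrate=8 bound=2 product=4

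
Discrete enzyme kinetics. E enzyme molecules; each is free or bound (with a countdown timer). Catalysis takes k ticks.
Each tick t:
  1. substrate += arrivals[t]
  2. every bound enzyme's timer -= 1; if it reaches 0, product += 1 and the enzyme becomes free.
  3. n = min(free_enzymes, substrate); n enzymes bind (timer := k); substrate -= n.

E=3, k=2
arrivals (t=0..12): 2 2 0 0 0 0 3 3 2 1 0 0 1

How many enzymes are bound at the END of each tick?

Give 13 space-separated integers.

t=0: arr=2 -> substrate=0 bound=2 product=0
t=1: arr=2 -> substrate=1 bound=3 product=0
t=2: arr=0 -> substrate=0 bound=2 product=2
t=3: arr=0 -> substrate=0 bound=1 product=3
t=4: arr=0 -> substrate=0 bound=0 product=4
t=5: arr=0 -> substrate=0 bound=0 product=4
t=6: arr=3 -> substrate=0 bound=3 product=4
t=7: arr=3 -> substrate=3 bound=3 product=4
t=8: arr=2 -> substrate=2 bound=3 product=7
t=9: arr=1 -> substrate=3 bound=3 product=7
t=10: arr=0 -> substrate=0 bound=3 product=10
t=11: arr=0 -> substrate=0 bound=3 product=10
t=12: arr=1 -> substrate=0 bound=1 product=13

Answer: 2 3 2 1 0 0 3 3 3 3 3 3 1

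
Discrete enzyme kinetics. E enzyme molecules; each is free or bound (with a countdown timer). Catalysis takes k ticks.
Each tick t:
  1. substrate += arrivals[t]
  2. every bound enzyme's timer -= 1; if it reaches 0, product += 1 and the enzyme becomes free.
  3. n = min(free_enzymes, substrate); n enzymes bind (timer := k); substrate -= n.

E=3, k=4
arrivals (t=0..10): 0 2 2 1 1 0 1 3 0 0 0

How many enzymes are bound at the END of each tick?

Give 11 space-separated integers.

t=0: arr=0 -> substrate=0 bound=0 product=0
t=1: arr=2 -> substrate=0 bound=2 product=0
t=2: arr=2 -> substrate=1 bound=3 product=0
t=3: arr=1 -> substrate=2 bound=3 product=0
t=4: arr=1 -> substrate=3 bound=3 product=0
t=5: arr=0 -> substrate=1 bound=3 product=2
t=6: arr=1 -> substrate=1 bound=3 product=3
t=7: arr=3 -> substrate=4 bound=3 product=3
t=8: arr=0 -> substrate=4 bound=3 product=3
t=9: arr=0 -> substrate=2 bound=3 product=5
t=10: arr=0 -> substrate=1 bound=3 product=6

Answer: 0 2 3 3 3 3 3 3 3 3 3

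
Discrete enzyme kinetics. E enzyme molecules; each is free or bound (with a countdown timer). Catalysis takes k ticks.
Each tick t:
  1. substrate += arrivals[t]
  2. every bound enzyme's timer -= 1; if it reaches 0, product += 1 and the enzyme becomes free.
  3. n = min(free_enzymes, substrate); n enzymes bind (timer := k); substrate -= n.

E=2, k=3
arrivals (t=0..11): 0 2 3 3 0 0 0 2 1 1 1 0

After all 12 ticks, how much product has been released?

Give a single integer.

t=0: arr=0 -> substrate=0 bound=0 product=0
t=1: arr=2 -> substrate=0 bound=2 product=0
t=2: arr=3 -> substrate=3 bound=2 product=0
t=3: arr=3 -> substrate=6 bound=2 product=0
t=4: arr=0 -> substrate=4 bound=2 product=2
t=5: arr=0 -> substrate=4 bound=2 product=2
t=6: arr=0 -> substrate=4 bound=2 product=2
t=7: arr=2 -> substrate=4 bound=2 product=4
t=8: arr=1 -> substrate=5 bound=2 product=4
t=9: arr=1 -> substrate=6 bound=2 product=4
t=10: arr=1 -> substrate=5 bound=2 product=6
t=11: arr=0 -> substrate=5 bound=2 product=6

Answer: 6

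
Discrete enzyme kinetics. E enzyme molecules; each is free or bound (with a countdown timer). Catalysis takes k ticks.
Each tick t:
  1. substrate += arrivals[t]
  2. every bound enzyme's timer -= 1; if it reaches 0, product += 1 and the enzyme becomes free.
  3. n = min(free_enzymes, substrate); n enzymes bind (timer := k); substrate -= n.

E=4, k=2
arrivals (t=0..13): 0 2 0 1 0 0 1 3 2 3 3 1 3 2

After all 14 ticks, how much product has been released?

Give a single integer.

Answer: 15

Derivation:
t=0: arr=0 -> substrate=0 bound=0 product=0
t=1: arr=2 -> substrate=0 bound=2 product=0
t=2: arr=0 -> substrate=0 bound=2 product=0
t=3: arr=1 -> substrate=0 bound=1 product=2
t=4: arr=0 -> substrate=0 bound=1 product=2
t=5: arr=0 -> substrate=0 bound=0 product=3
t=6: arr=1 -> substrate=0 bound=1 product=3
t=7: arr=3 -> substrate=0 bound=4 product=3
t=8: arr=2 -> substrate=1 bound=4 product=4
t=9: arr=3 -> substrate=1 bound=4 product=7
t=10: arr=3 -> substrate=3 bound=4 product=8
t=11: arr=1 -> substrate=1 bound=4 product=11
t=12: arr=3 -> substrate=3 bound=4 product=12
t=13: arr=2 -> substrate=2 bound=4 product=15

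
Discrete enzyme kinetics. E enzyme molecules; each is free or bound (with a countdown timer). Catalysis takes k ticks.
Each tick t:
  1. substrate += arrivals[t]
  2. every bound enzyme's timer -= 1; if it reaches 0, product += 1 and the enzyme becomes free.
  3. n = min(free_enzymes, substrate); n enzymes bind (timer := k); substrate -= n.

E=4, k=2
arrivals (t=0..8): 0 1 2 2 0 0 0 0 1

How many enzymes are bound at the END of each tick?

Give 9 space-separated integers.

t=0: arr=0 -> substrate=0 bound=0 product=0
t=1: arr=1 -> substrate=0 bound=1 product=0
t=2: arr=2 -> substrate=0 bound=3 product=0
t=3: arr=2 -> substrate=0 bound=4 product=1
t=4: arr=0 -> substrate=0 bound=2 product=3
t=5: arr=0 -> substrate=0 bound=0 product=5
t=6: arr=0 -> substrate=0 bound=0 product=5
t=7: arr=0 -> substrate=0 bound=0 product=5
t=8: arr=1 -> substrate=0 bound=1 product=5

Answer: 0 1 3 4 2 0 0 0 1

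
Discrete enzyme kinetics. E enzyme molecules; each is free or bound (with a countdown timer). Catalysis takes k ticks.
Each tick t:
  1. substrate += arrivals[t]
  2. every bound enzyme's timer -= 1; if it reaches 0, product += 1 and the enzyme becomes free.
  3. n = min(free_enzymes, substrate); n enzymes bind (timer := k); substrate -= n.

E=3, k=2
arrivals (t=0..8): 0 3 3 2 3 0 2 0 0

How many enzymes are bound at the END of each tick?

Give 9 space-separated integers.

t=0: arr=0 -> substrate=0 bound=0 product=0
t=1: arr=3 -> substrate=0 bound=3 product=0
t=2: arr=3 -> substrate=3 bound=3 product=0
t=3: arr=2 -> substrate=2 bound=3 product=3
t=4: arr=3 -> substrate=5 bound=3 product=3
t=5: arr=0 -> substrate=2 bound=3 product=6
t=6: arr=2 -> substrate=4 bound=3 product=6
t=7: arr=0 -> substrate=1 bound=3 product=9
t=8: arr=0 -> substrate=1 bound=3 product=9

Answer: 0 3 3 3 3 3 3 3 3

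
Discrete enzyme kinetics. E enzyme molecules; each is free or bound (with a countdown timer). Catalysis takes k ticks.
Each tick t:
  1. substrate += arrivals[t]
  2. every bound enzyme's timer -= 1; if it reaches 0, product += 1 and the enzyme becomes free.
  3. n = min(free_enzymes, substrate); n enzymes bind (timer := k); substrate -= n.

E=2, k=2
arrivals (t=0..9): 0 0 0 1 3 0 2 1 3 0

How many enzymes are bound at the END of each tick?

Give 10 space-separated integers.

Answer: 0 0 0 1 2 2 2 2 2 2

Derivation:
t=0: arr=0 -> substrate=0 bound=0 product=0
t=1: arr=0 -> substrate=0 bound=0 product=0
t=2: arr=0 -> substrate=0 bound=0 product=0
t=3: arr=1 -> substrate=0 bound=1 product=0
t=4: arr=3 -> substrate=2 bound=2 product=0
t=5: arr=0 -> substrate=1 bound=2 product=1
t=6: arr=2 -> substrate=2 bound=2 product=2
t=7: arr=1 -> substrate=2 bound=2 product=3
t=8: arr=3 -> substrate=4 bound=2 product=4
t=9: arr=0 -> substrate=3 bound=2 product=5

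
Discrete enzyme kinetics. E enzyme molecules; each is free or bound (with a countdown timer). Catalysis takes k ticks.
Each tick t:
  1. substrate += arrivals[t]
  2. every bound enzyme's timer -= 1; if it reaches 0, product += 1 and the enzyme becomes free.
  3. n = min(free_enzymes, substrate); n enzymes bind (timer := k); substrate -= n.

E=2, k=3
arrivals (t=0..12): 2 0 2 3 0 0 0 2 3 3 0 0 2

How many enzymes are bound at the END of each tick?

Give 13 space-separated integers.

t=0: arr=2 -> substrate=0 bound=2 product=0
t=1: arr=0 -> substrate=0 bound=2 product=0
t=2: arr=2 -> substrate=2 bound=2 product=0
t=3: arr=3 -> substrate=3 bound=2 product=2
t=4: arr=0 -> substrate=3 bound=2 product=2
t=5: arr=0 -> substrate=3 bound=2 product=2
t=6: arr=0 -> substrate=1 bound=2 product=4
t=7: arr=2 -> substrate=3 bound=2 product=4
t=8: arr=3 -> substrate=6 bound=2 product=4
t=9: arr=3 -> substrate=7 bound=2 product=6
t=10: arr=0 -> substrate=7 bound=2 product=6
t=11: arr=0 -> substrate=7 bound=2 product=6
t=12: arr=2 -> substrate=7 bound=2 product=8

Answer: 2 2 2 2 2 2 2 2 2 2 2 2 2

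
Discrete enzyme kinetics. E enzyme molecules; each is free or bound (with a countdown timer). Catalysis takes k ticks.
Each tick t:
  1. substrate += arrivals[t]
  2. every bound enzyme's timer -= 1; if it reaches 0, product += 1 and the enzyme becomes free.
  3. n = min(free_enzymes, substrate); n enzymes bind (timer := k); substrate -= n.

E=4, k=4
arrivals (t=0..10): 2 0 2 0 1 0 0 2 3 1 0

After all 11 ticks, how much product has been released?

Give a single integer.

Answer: 5

Derivation:
t=0: arr=2 -> substrate=0 bound=2 product=0
t=1: arr=0 -> substrate=0 bound=2 product=0
t=2: arr=2 -> substrate=0 bound=4 product=0
t=3: arr=0 -> substrate=0 bound=4 product=0
t=4: arr=1 -> substrate=0 bound=3 product=2
t=5: arr=0 -> substrate=0 bound=3 product=2
t=6: arr=0 -> substrate=0 bound=1 product=4
t=7: arr=2 -> substrate=0 bound=3 product=4
t=8: arr=3 -> substrate=1 bound=4 product=5
t=9: arr=1 -> substrate=2 bound=4 product=5
t=10: arr=0 -> substrate=2 bound=4 product=5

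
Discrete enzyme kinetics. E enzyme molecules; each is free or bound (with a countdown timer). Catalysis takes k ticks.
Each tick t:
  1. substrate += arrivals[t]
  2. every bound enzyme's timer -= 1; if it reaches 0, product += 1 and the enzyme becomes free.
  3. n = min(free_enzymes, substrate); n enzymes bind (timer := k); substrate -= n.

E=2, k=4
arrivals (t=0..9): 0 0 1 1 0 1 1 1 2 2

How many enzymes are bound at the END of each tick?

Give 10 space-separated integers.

t=0: arr=0 -> substrate=0 bound=0 product=0
t=1: arr=0 -> substrate=0 bound=0 product=0
t=2: arr=1 -> substrate=0 bound=1 product=0
t=3: arr=1 -> substrate=0 bound=2 product=0
t=4: arr=0 -> substrate=0 bound=2 product=0
t=5: arr=1 -> substrate=1 bound=2 product=0
t=6: arr=1 -> substrate=1 bound=2 product=1
t=7: arr=1 -> substrate=1 bound=2 product=2
t=8: arr=2 -> substrate=3 bound=2 product=2
t=9: arr=2 -> substrate=5 bound=2 product=2

Answer: 0 0 1 2 2 2 2 2 2 2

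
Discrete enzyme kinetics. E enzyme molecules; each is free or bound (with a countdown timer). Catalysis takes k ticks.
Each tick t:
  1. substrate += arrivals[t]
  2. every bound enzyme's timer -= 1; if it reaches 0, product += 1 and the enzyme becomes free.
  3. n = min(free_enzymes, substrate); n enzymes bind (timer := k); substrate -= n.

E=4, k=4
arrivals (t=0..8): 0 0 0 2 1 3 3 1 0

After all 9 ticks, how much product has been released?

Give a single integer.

Answer: 3

Derivation:
t=0: arr=0 -> substrate=0 bound=0 product=0
t=1: arr=0 -> substrate=0 bound=0 product=0
t=2: arr=0 -> substrate=0 bound=0 product=0
t=3: arr=2 -> substrate=0 bound=2 product=0
t=4: arr=1 -> substrate=0 bound=3 product=0
t=5: arr=3 -> substrate=2 bound=4 product=0
t=6: arr=3 -> substrate=5 bound=4 product=0
t=7: arr=1 -> substrate=4 bound=4 product=2
t=8: arr=0 -> substrate=3 bound=4 product=3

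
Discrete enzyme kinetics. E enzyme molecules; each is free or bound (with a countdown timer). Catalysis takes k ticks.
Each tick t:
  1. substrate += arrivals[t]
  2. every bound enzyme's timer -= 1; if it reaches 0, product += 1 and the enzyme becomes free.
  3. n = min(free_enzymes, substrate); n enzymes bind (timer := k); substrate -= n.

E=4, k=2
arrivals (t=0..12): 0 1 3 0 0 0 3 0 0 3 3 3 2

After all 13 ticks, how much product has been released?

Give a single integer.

Answer: 11

Derivation:
t=0: arr=0 -> substrate=0 bound=0 product=0
t=1: arr=1 -> substrate=0 bound=1 product=0
t=2: arr=3 -> substrate=0 bound=4 product=0
t=3: arr=0 -> substrate=0 bound=3 product=1
t=4: arr=0 -> substrate=0 bound=0 product=4
t=5: arr=0 -> substrate=0 bound=0 product=4
t=6: arr=3 -> substrate=0 bound=3 product=4
t=7: arr=0 -> substrate=0 bound=3 product=4
t=8: arr=0 -> substrate=0 bound=0 product=7
t=9: arr=3 -> substrate=0 bound=3 product=7
t=10: arr=3 -> substrate=2 bound=4 product=7
t=11: arr=3 -> substrate=2 bound=4 product=10
t=12: arr=2 -> substrate=3 bound=4 product=11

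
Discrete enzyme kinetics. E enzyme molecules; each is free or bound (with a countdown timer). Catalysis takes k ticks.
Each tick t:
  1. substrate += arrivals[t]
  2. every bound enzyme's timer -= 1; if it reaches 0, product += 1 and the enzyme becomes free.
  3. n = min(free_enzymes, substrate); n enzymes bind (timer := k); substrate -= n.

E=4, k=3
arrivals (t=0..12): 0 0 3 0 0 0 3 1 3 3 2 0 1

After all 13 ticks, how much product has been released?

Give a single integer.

t=0: arr=0 -> substrate=0 bound=0 product=0
t=1: arr=0 -> substrate=0 bound=0 product=0
t=2: arr=3 -> substrate=0 bound=3 product=0
t=3: arr=0 -> substrate=0 bound=3 product=0
t=4: arr=0 -> substrate=0 bound=3 product=0
t=5: arr=0 -> substrate=0 bound=0 product=3
t=6: arr=3 -> substrate=0 bound=3 product=3
t=7: arr=1 -> substrate=0 bound=4 product=3
t=8: arr=3 -> substrate=3 bound=4 product=3
t=9: arr=3 -> substrate=3 bound=4 product=6
t=10: arr=2 -> substrate=4 bound=4 product=7
t=11: arr=0 -> substrate=4 bound=4 product=7
t=12: arr=1 -> substrate=2 bound=4 product=10

Answer: 10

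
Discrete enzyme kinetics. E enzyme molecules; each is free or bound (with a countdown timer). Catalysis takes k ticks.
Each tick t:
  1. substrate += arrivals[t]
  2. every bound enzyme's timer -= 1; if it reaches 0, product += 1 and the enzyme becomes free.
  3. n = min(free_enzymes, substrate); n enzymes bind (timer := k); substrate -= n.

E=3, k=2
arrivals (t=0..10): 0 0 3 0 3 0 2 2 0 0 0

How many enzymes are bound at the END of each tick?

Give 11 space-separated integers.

Answer: 0 0 3 3 3 3 2 3 2 1 0

Derivation:
t=0: arr=0 -> substrate=0 bound=0 product=0
t=1: arr=0 -> substrate=0 bound=0 product=0
t=2: arr=3 -> substrate=0 bound=3 product=0
t=3: arr=0 -> substrate=0 bound=3 product=0
t=4: arr=3 -> substrate=0 bound=3 product=3
t=5: arr=0 -> substrate=0 bound=3 product=3
t=6: arr=2 -> substrate=0 bound=2 product=6
t=7: arr=2 -> substrate=1 bound=3 product=6
t=8: arr=0 -> substrate=0 bound=2 product=8
t=9: arr=0 -> substrate=0 bound=1 product=9
t=10: arr=0 -> substrate=0 bound=0 product=10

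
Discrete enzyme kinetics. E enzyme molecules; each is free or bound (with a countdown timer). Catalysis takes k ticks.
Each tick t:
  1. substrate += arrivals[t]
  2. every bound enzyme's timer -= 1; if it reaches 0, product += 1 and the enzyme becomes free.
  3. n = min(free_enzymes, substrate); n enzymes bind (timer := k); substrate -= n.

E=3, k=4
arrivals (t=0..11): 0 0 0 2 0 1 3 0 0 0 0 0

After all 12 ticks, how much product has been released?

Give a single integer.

Answer: 5

Derivation:
t=0: arr=0 -> substrate=0 bound=0 product=0
t=1: arr=0 -> substrate=0 bound=0 product=0
t=2: arr=0 -> substrate=0 bound=0 product=0
t=3: arr=2 -> substrate=0 bound=2 product=0
t=4: arr=0 -> substrate=0 bound=2 product=0
t=5: arr=1 -> substrate=0 bound=3 product=0
t=6: arr=3 -> substrate=3 bound=3 product=0
t=7: arr=0 -> substrate=1 bound=3 product=2
t=8: arr=0 -> substrate=1 bound=3 product=2
t=9: arr=0 -> substrate=0 bound=3 product=3
t=10: arr=0 -> substrate=0 bound=3 product=3
t=11: arr=0 -> substrate=0 bound=1 product=5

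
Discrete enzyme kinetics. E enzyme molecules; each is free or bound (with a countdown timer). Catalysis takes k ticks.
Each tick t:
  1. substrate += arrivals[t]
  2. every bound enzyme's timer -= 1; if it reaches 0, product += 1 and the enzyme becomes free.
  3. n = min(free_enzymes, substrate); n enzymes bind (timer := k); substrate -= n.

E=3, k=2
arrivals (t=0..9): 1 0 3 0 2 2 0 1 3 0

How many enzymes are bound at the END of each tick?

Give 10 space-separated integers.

t=0: arr=1 -> substrate=0 bound=1 product=0
t=1: arr=0 -> substrate=0 bound=1 product=0
t=2: arr=3 -> substrate=0 bound=3 product=1
t=3: arr=0 -> substrate=0 bound=3 product=1
t=4: arr=2 -> substrate=0 bound=2 product=4
t=5: arr=2 -> substrate=1 bound=3 product=4
t=6: arr=0 -> substrate=0 bound=2 product=6
t=7: arr=1 -> substrate=0 bound=2 product=7
t=8: arr=3 -> substrate=1 bound=3 product=8
t=9: arr=0 -> substrate=0 bound=3 product=9

Answer: 1 1 3 3 2 3 2 2 3 3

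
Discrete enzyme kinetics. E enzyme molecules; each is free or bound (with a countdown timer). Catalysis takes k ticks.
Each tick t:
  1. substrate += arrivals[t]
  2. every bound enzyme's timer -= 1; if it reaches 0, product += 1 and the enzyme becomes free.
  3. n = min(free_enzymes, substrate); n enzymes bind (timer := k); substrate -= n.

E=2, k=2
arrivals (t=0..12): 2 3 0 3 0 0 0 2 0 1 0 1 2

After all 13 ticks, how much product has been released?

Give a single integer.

t=0: arr=2 -> substrate=0 bound=2 product=0
t=1: arr=3 -> substrate=3 bound=2 product=0
t=2: arr=0 -> substrate=1 bound=2 product=2
t=3: arr=3 -> substrate=4 bound=2 product=2
t=4: arr=0 -> substrate=2 bound=2 product=4
t=5: arr=0 -> substrate=2 bound=2 product=4
t=6: arr=0 -> substrate=0 bound=2 product=6
t=7: arr=2 -> substrate=2 bound=2 product=6
t=8: arr=0 -> substrate=0 bound=2 product=8
t=9: arr=1 -> substrate=1 bound=2 product=8
t=10: arr=0 -> substrate=0 bound=1 product=10
t=11: arr=1 -> substrate=0 bound=2 product=10
t=12: arr=2 -> substrate=1 bound=2 product=11

Answer: 11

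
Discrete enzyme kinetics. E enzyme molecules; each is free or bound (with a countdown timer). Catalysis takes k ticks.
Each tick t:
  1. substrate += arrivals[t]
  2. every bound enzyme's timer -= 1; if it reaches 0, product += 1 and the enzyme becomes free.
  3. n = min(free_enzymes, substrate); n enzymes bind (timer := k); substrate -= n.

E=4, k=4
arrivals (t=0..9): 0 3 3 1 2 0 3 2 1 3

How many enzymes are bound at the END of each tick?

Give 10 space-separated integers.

t=0: arr=0 -> substrate=0 bound=0 product=0
t=1: arr=3 -> substrate=0 bound=3 product=0
t=2: arr=3 -> substrate=2 bound=4 product=0
t=3: arr=1 -> substrate=3 bound=4 product=0
t=4: arr=2 -> substrate=5 bound=4 product=0
t=5: arr=0 -> substrate=2 bound=4 product=3
t=6: arr=3 -> substrate=4 bound=4 product=4
t=7: arr=2 -> substrate=6 bound=4 product=4
t=8: arr=1 -> substrate=7 bound=4 product=4
t=9: arr=3 -> substrate=7 bound=4 product=7

Answer: 0 3 4 4 4 4 4 4 4 4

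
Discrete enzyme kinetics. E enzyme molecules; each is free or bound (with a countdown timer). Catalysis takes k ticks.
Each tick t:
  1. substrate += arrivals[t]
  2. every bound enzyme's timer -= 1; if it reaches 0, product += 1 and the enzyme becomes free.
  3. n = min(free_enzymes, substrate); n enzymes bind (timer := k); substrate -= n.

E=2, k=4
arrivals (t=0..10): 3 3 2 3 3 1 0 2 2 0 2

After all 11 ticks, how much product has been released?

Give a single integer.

t=0: arr=3 -> substrate=1 bound=2 product=0
t=1: arr=3 -> substrate=4 bound=2 product=0
t=2: arr=2 -> substrate=6 bound=2 product=0
t=3: arr=3 -> substrate=9 bound=2 product=0
t=4: arr=3 -> substrate=10 bound=2 product=2
t=5: arr=1 -> substrate=11 bound=2 product=2
t=6: arr=0 -> substrate=11 bound=2 product=2
t=7: arr=2 -> substrate=13 bound=2 product=2
t=8: arr=2 -> substrate=13 bound=2 product=4
t=9: arr=0 -> substrate=13 bound=2 product=4
t=10: arr=2 -> substrate=15 bound=2 product=4

Answer: 4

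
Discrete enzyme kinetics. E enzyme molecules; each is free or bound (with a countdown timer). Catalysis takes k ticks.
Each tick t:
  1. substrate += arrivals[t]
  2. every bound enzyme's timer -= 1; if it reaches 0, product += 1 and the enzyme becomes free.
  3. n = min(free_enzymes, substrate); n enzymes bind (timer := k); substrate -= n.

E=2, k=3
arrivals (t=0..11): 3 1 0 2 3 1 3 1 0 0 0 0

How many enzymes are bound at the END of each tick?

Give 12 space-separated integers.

t=0: arr=3 -> substrate=1 bound=2 product=0
t=1: arr=1 -> substrate=2 bound=2 product=0
t=2: arr=0 -> substrate=2 bound=2 product=0
t=3: arr=2 -> substrate=2 bound=2 product=2
t=4: arr=3 -> substrate=5 bound=2 product=2
t=5: arr=1 -> substrate=6 bound=2 product=2
t=6: arr=3 -> substrate=7 bound=2 product=4
t=7: arr=1 -> substrate=8 bound=2 product=4
t=8: arr=0 -> substrate=8 bound=2 product=4
t=9: arr=0 -> substrate=6 bound=2 product=6
t=10: arr=0 -> substrate=6 bound=2 product=6
t=11: arr=0 -> substrate=6 bound=2 product=6

Answer: 2 2 2 2 2 2 2 2 2 2 2 2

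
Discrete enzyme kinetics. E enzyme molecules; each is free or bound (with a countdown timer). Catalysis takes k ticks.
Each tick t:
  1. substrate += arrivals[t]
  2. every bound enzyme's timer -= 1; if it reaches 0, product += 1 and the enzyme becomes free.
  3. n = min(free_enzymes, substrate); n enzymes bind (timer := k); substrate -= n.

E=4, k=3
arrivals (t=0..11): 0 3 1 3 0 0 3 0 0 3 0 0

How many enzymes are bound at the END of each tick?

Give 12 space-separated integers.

t=0: arr=0 -> substrate=0 bound=0 product=0
t=1: arr=3 -> substrate=0 bound=3 product=0
t=2: arr=1 -> substrate=0 bound=4 product=0
t=3: arr=3 -> substrate=3 bound=4 product=0
t=4: arr=0 -> substrate=0 bound=4 product=3
t=5: arr=0 -> substrate=0 bound=3 product=4
t=6: arr=3 -> substrate=2 bound=4 product=4
t=7: arr=0 -> substrate=0 bound=3 product=7
t=8: arr=0 -> substrate=0 bound=3 product=7
t=9: arr=3 -> substrate=1 bound=4 product=8
t=10: arr=0 -> substrate=0 bound=3 product=10
t=11: arr=0 -> substrate=0 bound=3 product=10

Answer: 0 3 4 4 4 3 4 3 3 4 3 3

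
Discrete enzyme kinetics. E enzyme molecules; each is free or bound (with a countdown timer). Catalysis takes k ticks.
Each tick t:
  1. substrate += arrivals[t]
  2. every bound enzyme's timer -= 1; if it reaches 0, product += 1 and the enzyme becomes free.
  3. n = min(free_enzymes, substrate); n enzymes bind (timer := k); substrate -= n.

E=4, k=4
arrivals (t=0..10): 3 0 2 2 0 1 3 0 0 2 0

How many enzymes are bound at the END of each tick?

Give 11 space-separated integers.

t=0: arr=3 -> substrate=0 bound=3 product=0
t=1: arr=0 -> substrate=0 bound=3 product=0
t=2: arr=2 -> substrate=1 bound=4 product=0
t=3: arr=2 -> substrate=3 bound=4 product=0
t=4: arr=0 -> substrate=0 bound=4 product=3
t=5: arr=1 -> substrate=1 bound=4 product=3
t=6: arr=3 -> substrate=3 bound=4 product=4
t=7: arr=0 -> substrate=3 bound=4 product=4
t=8: arr=0 -> substrate=0 bound=4 product=7
t=9: arr=2 -> substrate=2 bound=4 product=7
t=10: arr=0 -> substrate=1 bound=4 product=8

Answer: 3 3 4 4 4 4 4 4 4 4 4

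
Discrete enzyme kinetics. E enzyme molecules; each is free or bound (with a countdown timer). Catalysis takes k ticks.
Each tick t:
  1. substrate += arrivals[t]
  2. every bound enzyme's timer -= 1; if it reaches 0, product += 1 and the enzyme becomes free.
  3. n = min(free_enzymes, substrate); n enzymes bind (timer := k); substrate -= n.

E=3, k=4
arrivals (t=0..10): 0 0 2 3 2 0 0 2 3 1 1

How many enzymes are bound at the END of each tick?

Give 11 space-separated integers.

t=0: arr=0 -> substrate=0 bound=0 product=0
t=1: arr=0 -> substrate=0 bound=0 product=0
t=2: arr=2 -> substrate=0 bound=2 product=0
t=3: arr=3 -> substrate=2 bound=3 product=0
t=4: arr=2 -> substrate=4 bound=3 product=0
t=5: arr=0 -> substrate=4 bound=3 product=0
t=6: arr=0 -> substrate=2 bound=3 product=2
t=7: arr=2 -> substrate=3 bound=3 product=3
t=8: arr=3 -> substrate=6 bound=3 product=3
t=9: arr=1 -> substrate=7 bound=3 product=3
t=10: arr=1 -> substrate=6 bound=3 product=5

Answer: 0 0 2 3 3 3 3 3 3 3 3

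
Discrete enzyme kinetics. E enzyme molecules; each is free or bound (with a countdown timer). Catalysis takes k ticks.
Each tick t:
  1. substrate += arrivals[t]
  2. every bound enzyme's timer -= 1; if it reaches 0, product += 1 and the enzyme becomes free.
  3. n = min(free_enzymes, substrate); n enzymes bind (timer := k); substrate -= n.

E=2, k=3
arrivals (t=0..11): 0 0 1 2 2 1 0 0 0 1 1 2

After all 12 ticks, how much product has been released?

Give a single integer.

t=0: arr=0 -> substrate=0 bound=0 product=0
t=1: arr=0 -> substrate=0 bound=0 product=0
t=2: arr=1 -> substrate=0 bound=1 product=0
t=3: arr=2 -> substrate=1 bound=2 product=0
t=4: arr=2 -> substrate=3 bound=2 product=0
t=5: arr=1 -> substrate=3 bound=2 product=1
t=6: arr=0 -> substrate=2 bound=2 product=2
t=7: arr=0 -> substrate=2 bound=2 product=2
t=8: arr=0 -> substrate=1 bound=2 product=3
t=9: arr=1 -> substrate=1 bound=2 product=4
t=10: arr=1 -> substrate=2 bound=2 product=4
t=11: arr=2 -> substrate=3 bound=2 product=5

Answer: 5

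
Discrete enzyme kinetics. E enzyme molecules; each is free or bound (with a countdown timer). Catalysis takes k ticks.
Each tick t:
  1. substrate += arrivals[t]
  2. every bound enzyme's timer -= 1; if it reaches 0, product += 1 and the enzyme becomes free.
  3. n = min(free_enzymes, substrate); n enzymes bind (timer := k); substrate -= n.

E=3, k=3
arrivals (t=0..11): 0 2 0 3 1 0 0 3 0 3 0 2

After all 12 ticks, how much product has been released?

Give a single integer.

Answer: 8

Derivation:
t=0: arr=0 -> substrate=0 bound=0 product=0
t=1: arr=2 -> substrate=0 bound=2 product=0
t=2: arr=0 -> substrate=0 bound=2 product=0
t=3: arr=3 -> substrate=2 bound=3 product=0
t=4: arr=1 -> substrate=1 bound=3 product=2
t=5: arr=0 -> substrate=1 bound=3 product=2
t=6: arr=0 -> substrate=0 bound=3 product=3
t=7: arr=3 -> substrate=1 bound=3 product=5
t=8: arr=0 -> substrate=1 bound=3 product=5
t=9: arr=3 -> substrate=3 bound=3 product=6
t=10: arr=0 -> substrate=1 bound=3 product=8
t=11: arr=2 -> substrate=3 bound=3 product=8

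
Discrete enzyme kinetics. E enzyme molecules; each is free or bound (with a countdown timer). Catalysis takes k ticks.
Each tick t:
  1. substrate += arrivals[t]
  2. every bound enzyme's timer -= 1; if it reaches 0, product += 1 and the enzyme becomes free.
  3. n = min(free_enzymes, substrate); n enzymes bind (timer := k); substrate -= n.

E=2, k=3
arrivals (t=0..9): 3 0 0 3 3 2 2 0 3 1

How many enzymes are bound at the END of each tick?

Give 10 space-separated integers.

Answer: 2 2 2 2 2 2 2 2 2 2

Derivation:
t=0: arr=3 -> substrate=1 bound=2 product=0
t=1: arr=0 -> substrate=1 bound=2 product=0
t=2: arr=0 -> substrate=1 bound=2 product=0
t=3: arr=3 -> substrate=2 bound=2 product=2
t=4: arr=3 -> substrate=5 bound=2 product=2
t=5: arr=2 -> substrate=7 bound=2 product=2
t=6: arr=2 -> substrate=7 bound=2 product=4
t=7: arr=0 -> substrate=7 bound=2 product=4
t=8: arr=3 -> substrate=10 bound=2 product=4
t=9: arr=1 -> substrate=9 bound=2 product=6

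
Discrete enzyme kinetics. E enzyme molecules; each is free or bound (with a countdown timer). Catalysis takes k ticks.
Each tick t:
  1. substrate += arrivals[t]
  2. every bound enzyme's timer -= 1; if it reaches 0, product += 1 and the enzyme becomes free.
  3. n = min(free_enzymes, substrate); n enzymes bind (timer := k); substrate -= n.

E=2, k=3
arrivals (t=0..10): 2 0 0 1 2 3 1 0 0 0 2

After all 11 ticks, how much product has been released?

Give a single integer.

t=0: arr=2 -> substrate=0 bound=2 product=0
t=1: arr=0 -> substrate=0 bound=2 product=0
t=2: arr=0 -> substrate=0 bound=2 product=0
t=3: arr=1 -> substrate=0 bound=1 product=2
t=4: arr=2 -> substrate=1 bound=2 product=2
t=5: arr=3 -> substrate=4 bound=2 product=2
t=6: arr=1 -> substrate=4 bound=2 product=3
t=7: arr=0 -> substrate=3 bound=2 product=4
t=8: arr=0 -> substrate=3 bound=2 product=4
t=9: arr=0 -> substrate=2 bound=2 product=5
t=10: arr=2 -> substrate=3 bound=2 product=6

Answer: 6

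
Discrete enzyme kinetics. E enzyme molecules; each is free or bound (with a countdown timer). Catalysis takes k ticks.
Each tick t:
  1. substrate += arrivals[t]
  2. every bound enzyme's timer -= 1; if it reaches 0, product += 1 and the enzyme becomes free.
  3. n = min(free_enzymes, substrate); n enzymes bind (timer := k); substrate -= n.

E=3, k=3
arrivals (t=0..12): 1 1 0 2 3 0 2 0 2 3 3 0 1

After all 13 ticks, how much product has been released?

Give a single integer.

Answer: 10

Derivation:
t=0: arr=1 -> substrate=0 bound=1 product=0
t=1: arr=1 -> substrate=0 bound=2 product=0
t=2: arr=0 -> substrate=0 bound=2 product=0
t=3: arr=2 -> substrate=0 bound=3 product=1
t=4: arr=3 -> substrate=2 bound=3 product=2
t=5: arr=0 -> substrate=2 bound=3 product=2
t=6: arr=2 -> substrate=2 bound=3 product=4
t=7: arr=0 -> substrate=1 bound=3 product=5
t=8: arr=2 -> substrate=3 bound=3 product=5
t=9: arr=3 -> substrate=4 bound=3 product=7
t=10: arr=3 -> substrate=6 bound=3 product=8
t=11: arr=0 -> substrate=6 bound=3 product=8
t=12: arr=1 -> substrate=5 bound=3 product=10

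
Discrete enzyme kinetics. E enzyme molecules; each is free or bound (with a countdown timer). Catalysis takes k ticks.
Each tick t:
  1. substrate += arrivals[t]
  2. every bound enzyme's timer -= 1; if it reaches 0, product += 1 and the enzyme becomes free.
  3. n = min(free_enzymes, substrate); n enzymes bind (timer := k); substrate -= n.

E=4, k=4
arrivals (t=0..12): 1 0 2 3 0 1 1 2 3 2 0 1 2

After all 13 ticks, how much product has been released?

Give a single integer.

t=0: arr=1 -> substrate=0 bound=1 product=0
t=1: arr=0 -> substrate=0 bound=1 product=0
t=2: arr=2 -> substrate=0 bound=3 product=0
t=3: arr=3 -> substrate=2 bound=4 product=0
t=4: arr=0 -> substrate=1 bound=4 product=1
t=5: arr=1 -> substrate=2 bound=4 product=1
t=6: arr=1 -> substrate=1 bound=4 product=3
t=7: arr=2 -> substrate=2 bound=4 product=4
t=8: arr=3 -> substrate=4 bound=4 product=5
t=9: arr=2 -> substrate=6 bound=4 product=5
t=10: arr=0 -> substrate=4 bound=4 product=7
t=11: arr=1 -> substrate=4 bound=4 product=8
t=12: arr=2 -> substrate=5 bound=4 product=9

Answer: 9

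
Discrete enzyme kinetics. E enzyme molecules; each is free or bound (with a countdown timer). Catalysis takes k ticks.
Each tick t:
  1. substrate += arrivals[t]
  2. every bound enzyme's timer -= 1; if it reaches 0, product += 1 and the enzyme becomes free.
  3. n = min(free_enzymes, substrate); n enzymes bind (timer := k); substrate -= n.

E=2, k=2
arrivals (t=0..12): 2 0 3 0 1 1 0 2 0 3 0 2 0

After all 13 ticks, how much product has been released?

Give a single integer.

Answer: 11

Derivation:
t=0: arr=2 -> substrate=0 bound=2 product=0
t=1: arr=0 -> substrate=0 bound=2 product=0
t=2: arr=3 -> substrate=1 bound=2 product=2
t=3: arr=0 -> substrate=1 bound=2 product=2
t=4: arr=1 -> substrate=0 bound=2 product=4
t=5: arr=1 -> substrate=1 bound=2 product=4
t=6: arr=0 -> substrate=0 bound=1 product=6
t=7: arr=2 -> substrate=1 bound=2 product=6
t=8: arr=0 -> substrate=0 bound=2 product=7
t=9: arr=3 -> substrate=2 bound=2 product=8
t=10: arr=0 -> substrate=1 bound=2 product=9
t=11: arr=2 -> substrate=2 bound=2 product=10
t=12: arr=0 -> substrate=1 bound=2 product=11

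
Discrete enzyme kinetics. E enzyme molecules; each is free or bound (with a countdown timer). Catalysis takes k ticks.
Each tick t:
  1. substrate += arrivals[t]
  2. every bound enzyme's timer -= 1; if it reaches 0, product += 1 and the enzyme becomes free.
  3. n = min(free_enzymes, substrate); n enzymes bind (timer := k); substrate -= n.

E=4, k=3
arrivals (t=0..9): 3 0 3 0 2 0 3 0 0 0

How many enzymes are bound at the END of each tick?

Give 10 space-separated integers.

t=0: arr=3 -> substrate=0 bound=3 product=0
t=1: arr=0 -> substrate=0 bound=3 product=0
t=2: arr=3 -> substrate=2 bound=4 product=0
t=3: arr=0 -> substrate=0 bound=3 product=3
t=4: arr=2 -> substrate=1 bound=4 product=3
t=5: arr=0 -> substrate=0 bound=4 product=4
t=6: arr=3 -> substrate=1 bound=4 product=6
t=7: arr=0 -> substrate=0 bound=4 product=7
t=8: arr=0 -> substrate=0 bound=3 product=8
t=9: arr=0 -> substrate=0 bound=1 product=10

Answer: 3 3 4 3 4 4 4 4 3 1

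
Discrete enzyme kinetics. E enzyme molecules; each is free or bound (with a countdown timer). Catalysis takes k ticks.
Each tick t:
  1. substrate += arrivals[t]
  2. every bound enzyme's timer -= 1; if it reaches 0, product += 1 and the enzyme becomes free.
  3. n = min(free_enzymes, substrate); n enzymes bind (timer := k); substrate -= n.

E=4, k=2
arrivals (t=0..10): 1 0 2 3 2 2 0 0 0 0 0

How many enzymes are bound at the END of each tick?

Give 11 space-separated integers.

Answer: 1 1 2 4 4 4 3 1 0 0 0

Derivation:
t=0: arr=1 -> substrate=0 bound=1 product=0
t=1: arr=0 -> substrate=0 bound=1 product=0
t=2: arr=2 -> substrate=0 bound=2 product=1
t=3: arr=3 -> substrate=1 bound=4 product=1
t=4: arr=2 -> substrate=1 bound=4 product=3
t=5: arr=2 -> substrate=1 bound=4 product=5
t=6: arr=0 -> substrate=0 bound=3 product=7
t=7: arr=0 -> substrate=0 bound=1 product=9
t=8: arr=0 -> substrate=0 bound=0 product=10
t=9: arr=0 -> substrate=0 bound=0 product=10
t=10: arr=0 -> substrate=0 bound=0 product=10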